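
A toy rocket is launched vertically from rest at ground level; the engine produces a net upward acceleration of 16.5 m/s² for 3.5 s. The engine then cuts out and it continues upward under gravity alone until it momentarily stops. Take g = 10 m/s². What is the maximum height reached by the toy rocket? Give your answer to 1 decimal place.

267.8 m

Phase 1 (powered ascent): v₀ = 0 m/s, a = 16.5 m/s².
v = v₀ + at = 0 + (16.5)(3.5) = 57.8 m/s
Δx = v₀t + ½at² = 0·3.5 + 0.5·16.5·3.5² = 101 m

Phase 2 (coasting upward): v₀ = 57.8 m/s, a = -10 m/s².
v = v₀ + at → t = (0 − 57.8) / -10 = 5.78 s
v² = v₀² + 2aΔx → Δx = (0² − 57.8²)/(2·-10) = 167 m
Maximum height = 101 + 167 = 268 m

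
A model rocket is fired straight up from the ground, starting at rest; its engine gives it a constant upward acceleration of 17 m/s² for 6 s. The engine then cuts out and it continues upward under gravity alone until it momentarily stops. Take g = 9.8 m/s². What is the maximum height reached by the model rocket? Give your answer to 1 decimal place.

Phase 1 (powered ascent): v₀ = 0 m/s, a = 17 m/s².
v = v₀ + at = 0 + (17)(6) = 102 m/s
Δx = v₀t + ½at² = 0·6 + 0.5·17·6² = 306 m

Phase 2 (coasting upward): v₀ = 102 m/s, a = -9.8 m/s².
v = v₀ + at → t = (0 − 102) / -9.8 = 10.4 s
v² = v₀² + 2aΔx → Δx = (0² − 102²)/(2·-9.8) = 531 m
Maximum height = 306 + 531 = 837 m

836.8 m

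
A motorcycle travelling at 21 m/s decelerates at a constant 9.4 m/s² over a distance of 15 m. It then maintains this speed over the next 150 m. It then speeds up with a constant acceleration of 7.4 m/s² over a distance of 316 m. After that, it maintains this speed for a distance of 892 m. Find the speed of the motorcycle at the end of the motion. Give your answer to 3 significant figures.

Phase 1 (decelerating): v₀ = 21.0 m/s, a = -9.4 m/s².
v² = v₀² + 2aΔx = 21.0² + 2·-9.4·15 = 159 → v = 12.6 m/s
t = (v − v₀)/a = (12.6 − 21.0)/-9.4 = 0.893 s

Phase 2 (constant speed): v₀ = 12.6 m/s, a = 0 m/s².
Constant speed: t = d/v = 150/12.6 = 11.9 s

Phase 3 (accelerating): v₀ = 12.6 m/s, a = 7.4 m/s².
v² = v₀² + 2aΔx = 12.6² + 2·7.4·316 = 4840 → v = 69.5 m/s
t = (v − v₀)/a = (69.5 − 12.6)/7.4 = 7.69 s

Phase 4 (constant speed): v₀ = 69.5 m/s, a = 0 m/s².
Constant speed: t = d/v = 892/69.5 = 12.8 s
Final speed = 69.5 m/s

69.5 m/s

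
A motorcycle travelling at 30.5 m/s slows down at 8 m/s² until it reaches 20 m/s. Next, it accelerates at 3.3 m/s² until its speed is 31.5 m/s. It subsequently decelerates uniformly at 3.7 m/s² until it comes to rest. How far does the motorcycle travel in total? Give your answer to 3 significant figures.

257 m

Phase 1 (decelerating): v₀ = 30.5 m/s, a = -8 m/s².
v = v₀ + at → t = (20 − 30.5) / -8 = 1.31 s
v² = v₀² + 2aΔx → Δx = (20² − 30.5²)/(2·-8) = 33.1 m

Phase 2 (accelerating): v₀ = 20.0 m/s, a = 3.3 m/s².
v = v₀ + at → t = (31.5 − 20.0) / 3.3 = 3.48 s
v² = v₀² + 2aΔx → Δx = (31.5² − 20.0²)/(2·3.3) = 89.7 m

Phase 3 (decelerating): v₀ = 31.5 m/s, a = -3.7 m/s².
v = v₀ + at → t = (0 − 31.5) / -3.7 = 8.51 s
v² = v₀² + 2aΔx → Δx = (0² − 31.5²)/(2·-3.7) = 134 m
Total distance = 33.1 + 89.7 + 134 = 257 m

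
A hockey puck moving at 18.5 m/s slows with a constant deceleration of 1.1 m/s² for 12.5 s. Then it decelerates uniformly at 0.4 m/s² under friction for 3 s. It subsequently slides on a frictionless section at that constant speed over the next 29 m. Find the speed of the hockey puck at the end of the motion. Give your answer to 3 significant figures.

3.55 m/s

Phase 1 (decelerating): v₀ = 18.5 m/s, a = -1.1 m/s².
v = v₀ + at = 18.5 + (-1.1)(12.5) = 4.75 m/s
Δx = v₀t + ½at² = 18.5·12.5 + 0.5·-1.1·12.5² = 145 m

Phase 2 (decelerating): v₀ = 4.75 m/s, a = -0.4 m/s².
v = v₀ + at = 4.75 + (-0.4)(3) = 3.55 m/s
Δx = v₀t + ½at² = 4.75·3 + 0.5·-0.4·3² = 12.4 m

Phase 3 (constant speed): v₀ = 3.55 m/s, a = 0 m/s².
Constant speed: t = d/v = 29/3.55 = 8.17 s
Final speed = 3.55 m/s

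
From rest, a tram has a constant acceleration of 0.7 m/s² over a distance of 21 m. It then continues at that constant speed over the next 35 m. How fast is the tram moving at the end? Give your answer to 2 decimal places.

5.42 m/s

Phase 1 (accelerating): v₀ = 0 m/s, a = 0.7 m/s².
v² = v₀² + 2aΔx = 0² + 2·0.7·21 = 29.4 → v = 5.42 m/s
t = (v − v₀)/a = (5.42 − 0)/0.7 = 7.75 s

Phase 2 (constant speed): v₀ = 5.42 m/s, a = 0 m/s².
Constant speed: t = d/v = 35/5.42 = 6.45 s
Final speed = 5.42 m/s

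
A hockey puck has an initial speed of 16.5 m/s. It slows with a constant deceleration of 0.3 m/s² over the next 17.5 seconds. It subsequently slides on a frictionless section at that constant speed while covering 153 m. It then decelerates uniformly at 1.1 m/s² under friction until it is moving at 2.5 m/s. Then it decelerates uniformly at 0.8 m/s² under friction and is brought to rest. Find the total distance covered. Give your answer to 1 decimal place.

454.4 m

Phase 1 (decelerating): v₀ = 16.5 m/s, a = -0.3 m/s².
v = v₀ + at = 16.5 + (-0.3)(17.5) = 11.2 m/s
Δx = v₀t + ½at² = 16.5·17.5 + 0.5·-0.3·17.5² = 243 m

Phase 2 (constant speed): v₀ = 11.2 m/s, a = 0 m/s².
Constant speed: t = d/v = 153/11.2 = 13.6 s

Phase 3 (decelerating): v₀ = 11.2 m/s, a = -1.1 m/s².
v = v₀ + at → t = (2.5 − 11.2) / -1.1 = 7.95 s
v² = v₀² + 2aΔx → Δx = (2.5² − 11.2²)/(2·-1.1) = 54.7 m

Phase 4 (decelerating): v₀ = 2.50 m/s, a = -0.8 m/s².
v = v₀ + at → t = (0 − 2.50) / -0.8 = 3.12 s
v² = v₀² + 2aΔx → Δx = (0² − 2.50²)/(2·-0.8) = 3.91 m
Total distance = 243 + 153 + 54.7 + 3.91 = 454 m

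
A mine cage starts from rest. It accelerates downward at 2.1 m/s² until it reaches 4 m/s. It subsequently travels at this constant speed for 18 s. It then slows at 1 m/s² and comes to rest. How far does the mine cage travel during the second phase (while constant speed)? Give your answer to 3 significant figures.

72.0 m

Phase 1 (accelerating): v₀ = 0 m/s, a = 2.1 m/s².
v = v₀ + at → t = (4 − 0) / 2.1 = 1.90 s
v² = v₀² + 2aΔx → Δx = (4² − 0²)/(2·2.1) = 3.81 m

Phase 2 (constant speed): v₀ = 4.00 m/s, a = 0 m/s².
v = v₀ + at = 4.00 + (0)(18) = 4.00 m/s
Δx = v₀t + ½at² = 4.00·18 + 0.5·0·18² = 72.0 m
Distance in phase 2 = 72.0 m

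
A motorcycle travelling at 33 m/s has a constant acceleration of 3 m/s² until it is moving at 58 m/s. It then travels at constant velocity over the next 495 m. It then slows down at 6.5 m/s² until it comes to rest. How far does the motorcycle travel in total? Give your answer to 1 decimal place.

Phase 1 (accelerating): v₀ = 33.0 m/s, a = 3 m/s².
v = v₀ + at → t = (58 − 33.0) / 3 = 8.33 s
v² = v₀² + 2aΔx → Δx = (58² − 33.0²)/(2·3) = 379 m

Phase 2 (constant speed): v₀ = 58.0 m/s, a = 0 m/s².
Constant speed: t = d/v = 495/58.0 = 8.53 s

Phase 3 (decelerating): v₀ = 58.0 m/s, a = -6.5 m/s².
v = v₀ + at → t = (0 − 58.0) / -6.5 = 8.92 s
v² = v₀² + 2aΔx → Δx = (0² − 58.0²)/(2·-6.5) = 259 m
Total distance = 379 + 495 + 259 = 1130 m

1132.9 m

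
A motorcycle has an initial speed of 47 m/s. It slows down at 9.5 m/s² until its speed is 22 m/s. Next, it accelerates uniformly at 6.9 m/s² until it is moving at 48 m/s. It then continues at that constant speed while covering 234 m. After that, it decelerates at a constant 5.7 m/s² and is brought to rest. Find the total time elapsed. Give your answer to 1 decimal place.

Phase 1 (decelerating): v₀ = 47.0 m/s, a = -9.5 m/s².
v = v₀ + at → t = (22 − 47.0) / -9.5 = 2.63 s
v² = v₀² + 2aΔx → Δx = (22² − 47.0²)/(2·-9.5) = 90.8 m

Phase 2 (accelerating): v₀ = 22.0 m/s, a = 6.9 m/s².
v = v₀ + at → t = (48 − 22.0) / 6.9 = 3.77 s
v² = v₀² + 2aΔx → Δx = (48² − 22.0²)/(2·6.9) = 132 m

Phase 3 (constant speed): v₀ = 48.0 m/s, a = 0 m/s².
Constant speed: t = d/v = 234/48.0 = 4.88 s

Phase 4 (decelerating): v₀ = 48.0 m/s, a = -5.7 m/s².
v = v₀ + at → t = (0 − 48.0) / -5.7 = 8.42 s
v² = v₀² + 2aΔx → Δx = (0² − 48.0²)/(2·-5.7) = 202 m
Total time = 2.63 + 3.77 + 4.88 + 8.42 = 19.7 s

19.7 s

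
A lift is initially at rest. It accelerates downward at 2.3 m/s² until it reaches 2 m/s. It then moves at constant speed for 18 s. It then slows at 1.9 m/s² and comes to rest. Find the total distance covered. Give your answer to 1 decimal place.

Phase 1 (accelerating): v₀ = 0 m/s, a = 2.3 m/s².
v = v₀ + at → t = (2 − 0) / 2.3 = 0.870 s
v² = v₀² + 2aΔx → Δx = (2² − 0²)/(2·2.3) = 0.870 m

Phase 2 (constant speed): v₀ = 2.00 m/s, a = 0 m/s².
v = v₀ + at = 2.00 + (0)(18) = 2.00 m/s
Δx = v₀t + ½at² = 2.00·18 + 0.5·0·18² = 36.0 m

Phase 3 (decelerating): v₀ = 2.00 m/s, a = -1.9 m/s².
v = v₀ + at → t = (0 − 2.00) / -1.9 = 1.05 s
v² = v₀² + 2aΔx → Δx = (0² − 2.00²)/(2·-1.9) = 1.05 m
Total distance = 0.870 + 36.0 + 1.05 = 37.9 m

37.9 m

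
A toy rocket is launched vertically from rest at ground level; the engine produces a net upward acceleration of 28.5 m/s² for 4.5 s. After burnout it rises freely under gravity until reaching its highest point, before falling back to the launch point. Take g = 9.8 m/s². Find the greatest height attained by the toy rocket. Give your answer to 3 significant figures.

Phase 1 (powered ascent): v₀ = 0 m/s, a = 28.5 m/s².
v = v₀ + at = 0 + (28.5)(4.5) = 128 m/s
Δx = v₀t + ½at² = 0·4.5 + 0.5·28.5·4.5² = 289 m

Phase 2 (coasting upward): v₀ = 128 m/s, a = -9.8 m/s².
v = v₀ + at → t = (0 − 128) / -9.8 = 13.1 s
v² = v₀² + 2aΔx → Δx = (0² − 128²)/(2·-9.8) = 839 m
Maximum height = 289 + 839 = 1130 m

1130 m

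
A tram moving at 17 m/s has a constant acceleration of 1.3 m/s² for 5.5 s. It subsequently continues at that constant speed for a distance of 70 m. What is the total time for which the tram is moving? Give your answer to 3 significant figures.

8.40 s

Phase 1 (accelerating): v₀ = 17.0 m/s, a = 1.3 m/s².
v = v₀ + at = 17.0 + (1.3)(5.5) = 24.1 m/s
Δx = v₀t + ½at² = 17.0·5.5 + 0.5·1.3·5.5² = 113 m

Phase 2 (constant speed): v₀ = 24.1 m/s, a = 0 m/s².
Constant speed: t = d/v = 70/24.1 = 2.90 s
Total time = 5.50 + 2.90 = 8.40 s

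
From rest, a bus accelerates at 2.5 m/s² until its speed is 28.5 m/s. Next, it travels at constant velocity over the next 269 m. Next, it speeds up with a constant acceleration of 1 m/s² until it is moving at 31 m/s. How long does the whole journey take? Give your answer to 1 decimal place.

23.3 s

Phase 1 (accelerating): v₀ = 0 m/s, a = 2.5 m/s².
v = v₀ + at → t = (28.5 − 0) / 2.5 = 11.4 s
v² = v₀² + 2aΔx → Δx = (28.5² − 0²)/(2·2.5) = 162 m

Phase 2 (constant speed): v₀ = 28.5 m/s, a = 0 m/s².
Constant speed: t = d/v = 269/28.5 = 9.44 s

Phase 3 (accelerating): v₀ = 28.5 m/s, a = 1 m/s².
v = v₀ + at → t = (31 − 28.5) / 1 = 2.50 s
v² = v₀² + 2aΔx → Δx = (31² − 28.5²)/(2·1) = 74.4 m
Total time = 11.4 + 9.44 + 2.50 = 23.3 s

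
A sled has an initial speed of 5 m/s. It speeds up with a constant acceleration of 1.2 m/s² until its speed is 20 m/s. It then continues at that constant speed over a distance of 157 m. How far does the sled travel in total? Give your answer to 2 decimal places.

Phase 1 (accelerating): v₀ = 5.00 m/s, a = 1.2 m/s².
v = v₀ + at → t = (20 − 5.00) / 1.2 = 12.5 s
v² = v₀² + 2aΔx → Δx = (20² − 5.00²)/(2·1.2) = 156 m

Phase 2 (constant speed): v₀ = 20.0 m/s, a = 0 m/s².
Constant speed: t = d/v = 157/20.0 = 7.85 s
Total distance = 156 + 157 = 313 m

313.25 m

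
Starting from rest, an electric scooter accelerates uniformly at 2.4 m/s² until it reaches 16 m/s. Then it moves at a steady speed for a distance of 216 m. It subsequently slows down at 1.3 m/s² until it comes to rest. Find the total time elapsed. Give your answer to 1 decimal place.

32.5 s

Phase 1 (accelerating): v₀ = 0 m/s, a = 2.4 m/s².
v = v₀ + at → t = (16 − 0) / 2.4 = 6.67 s
v² = v₀² + 2aΔx → Δx = (16² − 0²)/(2·2.4) = 53.3 m

Phase 2 (constant speed): v₀ = 16.0 m/s, a = 0 m/s².
Constant speed: t = d/v = 216/16.0 = 13.5 s

Phase 3 (decelerating): v₀ = 16.0 m/s, a = -1.3 m/s².
v = v₀ + at → t = (0 − 16.0) / -1.3 = 12.3 s
v² = v₀² + 2aΔx → Δx = (0² − 16.0²)/(2·-1.3) = 98.5 m
Total time = 6.67 + 13.5 + 12.3 = 32.5 s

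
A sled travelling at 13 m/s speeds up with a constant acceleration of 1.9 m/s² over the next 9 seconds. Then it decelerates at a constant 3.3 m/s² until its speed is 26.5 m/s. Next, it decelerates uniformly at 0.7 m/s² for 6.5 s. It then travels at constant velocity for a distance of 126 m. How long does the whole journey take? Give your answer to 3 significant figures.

22.3 s

Phase 1 (accelerating): v₀ = 13.0 m/s, a = 1.9 m/s².
v = v₀ + at = 13.0 + (1.9)(9) = 30.1 m/s
Δx = v₀t + ½at² = 13.0·9 + 0.5·1.9·9² = 194 m

Phase 2 (decelerating): v₀ = 30.1 m/s, a = -3.3 m/s².
v = v₀ + at → t = (26.5 − 30.1) / -3.3 = 1.09 s
v² = v₀² + 2aΔx → Δx = (26.5² − 30.1²)/(2·-3.3) = 30.9 m

Phase 3 (decelerating): v₀ = 26.5 m/s, a = -0.7 m/s².
v = v₀ + at = 26.5 + (-0.7)(6.5) = 21.9 m/s
Δx = v₀t + ½at² = 26.5·6.5 + 0.5·-0.7·6.5² = 157 m

Phase 4 (constant speed): v₀ = 21.9 m/s, a = 0 m/s².
Constant speed: t = d/v = 126/21.9 = 5.74 s
Total time = 9.00 + 1.09 + 6.50 + 5.74 = 22.3 s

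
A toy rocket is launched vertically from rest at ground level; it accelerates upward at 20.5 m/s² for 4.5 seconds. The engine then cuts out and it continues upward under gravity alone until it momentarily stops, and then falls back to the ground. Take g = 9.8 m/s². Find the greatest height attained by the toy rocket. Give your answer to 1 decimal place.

Phase 1 (powered ascent): v₀ = 0 m/s, a = 20.5 m/s².
v = v₀ + at = 0 + (20.5)(4.5) = 92.2 m/s
Δx = v₀t + ½at² = 0·4.5 + 0.5·20.5·4.5² = 208 m

Phase 2 (coasting upward): v₀ = 92.2 m/s, a = -9.8 m/s².
v = v₀ + at → t = (0 − 92.2) / -9.8 = 9.41 s
v² = v₀² + 2aΔx → Δx = (0² − 92.2²)/(2·-9.8) = 434 m
Maximum height = 208 + 434 = 642 m

641.7 m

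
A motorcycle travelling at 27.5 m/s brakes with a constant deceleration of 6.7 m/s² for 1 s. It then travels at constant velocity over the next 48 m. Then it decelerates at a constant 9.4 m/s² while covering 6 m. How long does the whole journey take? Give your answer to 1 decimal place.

3.6 s

Phase 1 (decelerating): v₀ = 27.5 m/s, a = -6.7 m/s².
v = v₀ + at = 27.5 + (-6.7)(1) = 20.8 m/s
Δx = v₀t + ½at² = 27.5·1 + 0.5·-6.7·1² = 24.1 m

Phase 2 (constant speed): v₀ = 20.8 m/s, a = 0 m/s².
Constant speed: t = d/v = 48/20.8 = 2.31 s

Phase 3 (decelerating): v₀ = 20.8 m/s, a = -9.4 m/s².
v² = v₀² + 2aΔx = 20.8² + 2·-9.4·6 = 320 → v = 17.9 m/s
t = (v − v₀)/a = (17.9 − 20.8)/-9.4 = 0.310 s
Total time = 1.00 + 2.31 + 0.310 = 3.62 s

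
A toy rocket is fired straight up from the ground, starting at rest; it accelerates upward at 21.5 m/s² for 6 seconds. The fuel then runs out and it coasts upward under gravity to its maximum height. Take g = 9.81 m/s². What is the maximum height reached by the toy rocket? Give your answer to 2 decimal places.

1235.17 m

Phase 1 (powered ascent): v₀ = 0 m/s, a = 21.5 m/s².
v = v₀ + at = 0 + (21.5)(6) = 129 m/s
Δx = v₀t + ½at² = 0·6 + 0.5·21.5·6² = 387 m

Phase 2 (coasting upward): v₀ = 129 m/s, a = -9.81 m/s².
v = v₀ + at → t = (0 − 129) / -9.81 = 13.1 s
v² = v₀² + 2aΔx → Δx = (0² − 129²)/(2·-9.81) = 848 m
Maximum height = 387 + 848 = 1240 m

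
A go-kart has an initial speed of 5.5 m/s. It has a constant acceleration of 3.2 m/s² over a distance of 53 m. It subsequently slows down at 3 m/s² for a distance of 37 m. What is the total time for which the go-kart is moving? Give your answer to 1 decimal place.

Phase 1 (accelerating): v₀ = 5.50 m/s, a = 3.2 m/s².
v² = v₀² + 2aΔx = 5.50² + 2·3.2·53 = 369 → v = 19.2 m/s
t = (v − v₀)/a = (19.2 − 5.50)/3.2 = 4.29 s

Phase 2 (decelerating): v₀ = 19.2 m/s, a = -3 m/s².
v² = v₀² + 2aΔx = 19.2² + 2·-3·37 = 147 → v = 12.1 m/s
t = (v − v₀)/a = (12.1 − 19.2)/-3 = 2.36 s
Total time = 4.29 + 2.36 = 6.65 s

6.6 s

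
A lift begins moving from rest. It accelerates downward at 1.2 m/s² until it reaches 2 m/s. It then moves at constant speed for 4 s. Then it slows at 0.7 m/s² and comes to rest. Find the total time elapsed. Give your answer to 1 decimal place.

8.5 s

Phase 1 (accelerating): v₀ = 0 m/s, a = 1.2 m/s².
v = v₀ + at → t = (2 − 0) / 1.2 = 1.67 s
v² = v₀² + 2aΔx → Δx = (2² − 0²)/(2·1.2) = 1.67 m

Phase 2 (constant speed): v₀ = 2.00 m/s, a = 0 m/s².
v = v₀ + at = 2.00 + (0)(4) = 2.00 m/s
Δx = v₀t + ½at² = 2.00·4 + 0.5·0·4² = 8.00 m

Phase 3 (decelerating): v₀ = 2.00 m/s, a = -0.7 m/s².
v = v₀ + at → t = (0 − 2.00) / -0.7 = 2.86 s
v² = v₀² + 2aΔx → Δx = (0² − 2.00²)/(2·-0.7) = 2.86 m
Total time = 1.67 + 4.00 + 2.86 = 8.52 s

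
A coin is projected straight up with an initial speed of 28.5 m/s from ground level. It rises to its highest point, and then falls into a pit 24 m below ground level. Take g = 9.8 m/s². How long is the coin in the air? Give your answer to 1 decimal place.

6.6 s

Phase 1 (rising): v₀ = 28.5 m/s, a = -9.8 m/s².
v = v₀ + at → t = (0 − 28.5) / -9.8 = 2.91 s
v² = v₀² + 2aΔx → Δx = (0² − 28.5²)/(2·-9.8) = 41.4 m

Phase 2 (falling): v₀ = 0 m/s, a = -9.8 m/s².
Falls 65.4 m from rest: t = √(2·65.4/9.8) = 3.65 s; v = g·t = 35.8 m/s.
Total time = 2.91 + 3.65 = 6.56 s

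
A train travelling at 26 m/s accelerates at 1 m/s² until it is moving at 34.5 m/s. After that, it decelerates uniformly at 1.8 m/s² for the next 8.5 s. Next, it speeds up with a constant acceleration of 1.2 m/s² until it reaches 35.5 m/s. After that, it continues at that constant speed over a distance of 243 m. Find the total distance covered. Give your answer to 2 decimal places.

1099.85 m

Phase 1 (accelerating): v₀ = 26.0 m/s, a = 1 m/s².
v = v₀ + at → t = (34.5 − 26.0) / 1 = 8.50 s
v² = v₀² + 2aΔx → Δx = (34.5² − 26.0²)/(2·1) = 257 m

Phase 2 (decelerating): v₀ = 34.5 m/s, a = -1.8 m/s².
v = v₀ + at = 34.5 + (-1.8)(8.5) = 19.2 m/s
Δx = v₀t + ½at² = 34.5·8.5 + 0.5·-1.8·8.5² = 228 m

Phase 3 (accelerating): v₀ = 19.2 m/s, a = 1.2 m/s².
v = v₀ + at → t = (35.5 − 19.2) / 1.2 = 13.6 s
v² = v₀² + 2aΔx → Δx = (35.5² − 19.2²)/(2·1.2) = 372 m

Phase 4 (constant speed): v₀ = 35.5 m/s, a = 0 m/s².
Constant speed: t = d/v = 243/35.5 = 6.85 s
Total distance = 257 + 228 + 372 + 243 = 1100 m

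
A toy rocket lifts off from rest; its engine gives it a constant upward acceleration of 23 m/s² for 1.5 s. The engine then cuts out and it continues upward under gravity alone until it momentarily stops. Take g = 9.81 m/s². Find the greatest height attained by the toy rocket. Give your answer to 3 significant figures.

86.5 m

Phase 1 (powered ascent): v₀ = 0 m/s, a = 23 m/s².
v = v₀ + at = 0 + (23)(1.5) = 34.5 m/s
Δx = v₀t + ½at² = 0·1.5 + 0.5·23·1.5² = 25.9 m

Phase 2 (coasting upward): v₀ = 34.5 m/s, a = -9.81 m/s².
v = v₀ + at → t = (0 − 34.5) / -9.81 = 3.52 s
v² = v₀² + 2aΔx → Δx = (0² − 34.5²)/(2·-9.81) = 60.7 m
Maximum height = 25.9 + 60.7 = 86.5 m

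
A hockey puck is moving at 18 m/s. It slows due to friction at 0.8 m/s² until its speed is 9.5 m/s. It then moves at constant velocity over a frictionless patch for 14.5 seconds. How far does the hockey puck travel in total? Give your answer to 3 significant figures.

284 m

Phase 1 (decelerating): v₀ = 18.0 m/s, a = -0.8 m/s².
v = v₀ + at → t = (9.5 − 18.0) / -0.8 = 10.6 s
v² = v₀² + 2aΔx → Δx = (9.5² − 18.0²)/(2·-0.8) = 146 m

Phase 2 (constant speed): v₀ = 9.50 m/s, a = 0 m/s².
v = v₀ + at = 9.50 + (0)(14.5) = 9.50 m/s
Δx = v₀t + ½at² = 9.50·14.5 + 0.5·0·14.5² = 138 m
Total distance = 146 + 138 = 284 m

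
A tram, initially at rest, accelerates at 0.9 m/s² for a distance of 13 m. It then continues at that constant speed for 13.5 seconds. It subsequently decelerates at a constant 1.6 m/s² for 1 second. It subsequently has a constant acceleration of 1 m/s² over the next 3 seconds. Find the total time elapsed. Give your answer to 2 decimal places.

22.87 s

Phase 1 (accelerating): v₀ = 0 m/s, a = 0.9 m/s².
v² = v₀² + 2aΔx = 0² + 2·0.9·13 = 23.4 → v = 4.84 m/s
t = (v − v₀)/a = (4.84 − 0)/0.9 = 5.37 s

Phase 2 (constant speed): v₀ = 4.84 m/s, a = 0 m/s².
v = v₀ + at = 4.84 + (0)(13.5) = 4.84 m/s
Δx = v₀t + ½at² = 4.84·13.5 + 0.5·0·13.5² = 65.3 m

Phase 3 (decelerating): v₀ = 4.84 m/s, a = -1.6 m/s².
v = v₀ + at = 4.84 + (-1.6)(1) = 3.24 m/s
Δx = v₀t + ½at² = 4.84·1 + 0.5·-1.6·1² = 4.04 m

Phase 4 (accelerating): v₀ = 3.24 m/s, a = 1 m/s².
v = v₀ + at = 3.24 + (1)(3) = 6.24 m/s
Δx = v₀t + ½at² = 3.24·3 + 0.5·1·3² = 14.2 m
Total time = 5.37 + 13.5 + 1.00 + 3.00 = 22.9 s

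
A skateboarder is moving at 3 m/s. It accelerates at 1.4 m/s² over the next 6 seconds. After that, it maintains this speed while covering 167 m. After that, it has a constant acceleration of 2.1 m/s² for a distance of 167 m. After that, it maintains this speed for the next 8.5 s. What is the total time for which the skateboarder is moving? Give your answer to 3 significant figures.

37.5 s

Phase 1 (accelerating): v₀ = 3.00 m/s, a = 1.4 m/s².
v = v₀ + at = 3.00 + (1.4)(6) = 11.4 m/s
Δx = v₀t + ½at² = 3.00·6 + 0.5·1.4·6² = 43.2 m

Phase 2 (constant speed): v₀ = 11.4 m/s, a = 0 m/s².
Constant speed: t = d/v = 167/11.4 = 14.6 s

Phase 3 (accelerating): v₀ = 11.4 m/s, a = 2.1 m/s².
v² = v₀² + 2aΔx = 11.4² + 2·2.1·167 = 831 → v = 28.8 m/s
t = (v − v₀)/a = (28.8 − 11.4)/2.1 = 8.30 s

Phase 4 (constant speed): v₀ = 28.8 m/s, a = 0 m/s².
v = v₀ + at = 28.8 + (0)(8.5) = 28.8 m/s
Δx = v₀t + ½at² = 28.8·8.5 + 0.5·0·8.5² = 245 m
Total time = 6.00 + 14.6 + 8.30 + 8.50 = 37.5 s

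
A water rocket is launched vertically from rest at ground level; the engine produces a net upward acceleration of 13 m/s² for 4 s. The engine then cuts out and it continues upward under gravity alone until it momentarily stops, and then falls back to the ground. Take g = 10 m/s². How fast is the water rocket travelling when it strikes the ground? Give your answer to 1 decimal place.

69.2 m/s

Phase 1 (powered ascent): v₀ = 0 m/s, a = 13 m/s².
v = v₀ + at = 0 + (13)(4) = 52.0 m/s
Δx = v₀t + ½at² = 0·4 + 0.5·13·4² = 104 m

Phase 2 (coasting upward): v₀ = 52.0 m/s, a = -10 m/s².
v = v₀ + at → t = (0 − 52.0) / -10 = 5.20 s
v² = v₀² + 2aΔx → Δx = (0² − 52.0²)/(2·-10) = 135 m

Phase 3 (free fall): v₀ = 0 m/s, a = -10 m/s².
Falls 239 m from rest: t = √(2·239/10) = 6.92 s; v = g·t = 69.2 m/s.
Impact speed = 69.2 m/s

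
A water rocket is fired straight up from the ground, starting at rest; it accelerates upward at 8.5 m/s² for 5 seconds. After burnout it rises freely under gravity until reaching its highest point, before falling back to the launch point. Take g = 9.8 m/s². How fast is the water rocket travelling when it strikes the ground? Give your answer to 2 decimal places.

62.36 m/s

Phase 1 (powered ascent): v₀ = 0 m/s, a = 8.5 m/s².
v = v₀ + at = 0 + (8.5)(5) = 42.5 m/s
Δx = v₀t + ½at² = 0·5 + 0.5·8.5·5² = 106 m

Phase 2 (coasting upward): v₀ = 42.5 m/s, a = -9.8 m/s².
v = v₀ + at → t = (0 − 42.5) / -9.8 = 4.34 s
v² = v₀² + 2aΔx → Δx = (0² − 42.5²)/(2·-9.8) = 92.2 m

Phase 3 (free fall): v₀ = 0 m/s, a = -9.8 m/s².
Falls 198 m from rest: t = √(2·198/9.8) = 6.36 s; v = g·t = 62.4 m/s.
Impact speed = 62.4 m/s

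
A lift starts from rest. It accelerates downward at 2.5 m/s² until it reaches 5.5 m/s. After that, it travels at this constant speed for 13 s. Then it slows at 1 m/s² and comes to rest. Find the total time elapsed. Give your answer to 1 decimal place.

Phase 1 (accelerating): v₀ = 0 m/s, a = 2.5 m/s².
v = v₀ + at → t = (5.5 − 0) / 2.5 = 2.20 s
v² = v₀² + 2aΔx → Δx = (5.5² − 0²)/(2·2.5) = 6.05 m

Phase 2 (constant speed): v₀ = 5.50 m/s, a = 0 m/s².
v = v₀ + at = 5.50 + (0)(13) = 5.50 m/s
Δx = v₀t + ½at² = 5.50·13 + 0.5·0·13² = 71.5 m

Phase 3 (decelerating): v₀ = 5.50 m/s, a = -1 m/s².
v = v₀ + at → t = (0 − 5.50) / -1 = 5.50 s
v² = v₀² + 2aΔx → Δx = (0² − 5.50²)/(2·-1) = 15.1 m
Total time = 2.20 + 13.0 + 5.50 = 20.7 s

20.7 s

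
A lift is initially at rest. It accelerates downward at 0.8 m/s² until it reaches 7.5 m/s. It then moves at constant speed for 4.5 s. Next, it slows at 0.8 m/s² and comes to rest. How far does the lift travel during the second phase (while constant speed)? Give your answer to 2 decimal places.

33.75 m

Phase 1 (accelerating): v₀ = 0 m/s, a = 0.8 m/s².
v = v₀ + at → t = (7.5 − 0) / 0.8 = 9.38 s
v² = v₀² + 2aΔx → Δx = (7.5² − 0²)/(2·0.8) = 35.2 m

Phase 2 (constant speed): v₀ = 7.50 m/s, a = 0 m/s².
v = v₀ + at = 7.50 + (0)(4.5) = 7.50 m/s
Δx = v₀t + ½at² = 7.50·4.5 + 0.5·0·4.5² = 33.8 m
Distance in phase 2 = 33.8 m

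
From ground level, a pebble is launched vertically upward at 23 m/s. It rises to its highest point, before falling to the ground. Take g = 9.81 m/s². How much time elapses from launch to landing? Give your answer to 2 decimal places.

4.69 s

Phase 1 (rising): v₀ = 23.0 m/s, a = -9.81 m/s².
v = v₀ + at → t = (0 − 23.0) / -9.81 = 2.34 s
v² = v₀² + 2aΔx → Δx = (0² − 23.0²)/(2·-9.81) = 27.0 m

Phase 2 (falling): v₀ = 0 m/s, a = -9.81 m/s².
Falls 27.0 m from rest: t = √(2·27.0/9.81) = 2.34 s; v = g·t = 23.0 m/s.
Total time = 2.34 + 2.34 = 4.69 s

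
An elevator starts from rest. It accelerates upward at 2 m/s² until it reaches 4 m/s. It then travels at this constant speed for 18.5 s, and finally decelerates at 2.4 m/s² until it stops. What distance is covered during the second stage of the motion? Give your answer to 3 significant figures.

74.0 m

Phase 1 (accelerating): v₀ = 0 m/s, a = 2 m/s².
v = v₀ + at → t = (4 − 0) / 2 = 2.00 s
v² = v₀² + 2aΔx → Δx = (4² − 0²)/(2·2) = 4.00 m

Phase 2 (constant speed): v₀ = 4.00 m/s, a = 0 m/s².
v = v₀ + at = 4.00 + (0)(18.5) = 4.00 m/s
Δx = v₀t + ½at² = 4.00·18.5 + 0.5·0·18.5² = 74.0 m
Distance in phase 2 = 74.0 m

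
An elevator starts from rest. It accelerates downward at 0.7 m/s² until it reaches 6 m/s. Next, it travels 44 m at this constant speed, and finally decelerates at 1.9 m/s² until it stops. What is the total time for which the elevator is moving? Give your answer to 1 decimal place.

Phase 1 (accelerating): v₀ = 0 m/s, a = 0.7 m/s².
v = v₀ + at → t = (6 − 0) / 0.7 = 8.57 s
v² = v₀² + 2aΔx → Δx = (6² − 0²)/(2·0.7) = 25.7 m

Phase 2 (constant speed): v₀ = 6.00 m/s, a = 0 m/s².
Constant speed: t = d/v = 44/6.00 = 7.33 s

Phase 3 (decelerating): v₀ = 6.00 m/s, a = -1.9 m/s².
v = v₀ + at → t = (0 − 6.00) / -1.9 = 3.16 s
v² = v₀² + 2aΔx → Δx = (0² − 6.00²)/(2·-1.9) = 9.47 m
Total time = 8.57 + 7.33 + 3.16 = 19.1 s

19.1 s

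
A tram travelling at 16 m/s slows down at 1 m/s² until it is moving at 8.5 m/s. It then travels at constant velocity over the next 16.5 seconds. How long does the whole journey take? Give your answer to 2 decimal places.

Phase 1 (decelerating): v₀ = 16.0 m/s, a = -1 m/s².
v = v₀ + at → t = (8.5 − 16.0) / -1 = 7.50 s
v² = v₀² + 2aΔx → Δx = (8.5² − 16.0²)/(2·-1) = 91.9 m

Phase 2 (constant speed): v₀ = 8.50 m/s, a = 0 m/s².
v = v₀ + at = 8.50 + (0)(16.5) = 8.50 m/s
Δx = v₀t + ½at² = 8.50·16.5 + 0.5·0·16.5² = 140 m
Total time = 7.50 + 16.5 = 24.0 s

24.00 s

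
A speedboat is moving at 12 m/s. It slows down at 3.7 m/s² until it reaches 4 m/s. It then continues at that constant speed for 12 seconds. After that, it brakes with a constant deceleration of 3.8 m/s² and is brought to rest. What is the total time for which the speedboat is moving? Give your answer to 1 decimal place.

Phase 1 (decelerating): v₀ = 12.0 m/s, a = -3.7 m/s².
v = v₀ + at → t = (4 − 12.0) / -3.7 = 2.16 s
v² = v₀² + 2aΔx → Δx = (4² − 12.0²)/(2·-3.7) = 17.3 m

Phase 2 (constant speed): v₀ = 4.00 m/s, a = 0 m/s².
v = v₀ + at = 4.00 + (0)(12) = 4.00 m/s
Δx = v₀t + ½at² = 4.00·12 + 0.5·0·12² = 48.0 m

Phase 3 (decelerating): v₀ = 4.00 m/s, a = -3.8 m/s².
v = v₀ + at → t = (0 − 4.00) / -3.8 = 1.05 s
v² = v₀² + 2aΔx → Δx = (0² − 4.00²)/(2·-3.8) = 2.11 m
Total time = 2.16 + 12.0 + 1.05 = 15.2 s

15.2 s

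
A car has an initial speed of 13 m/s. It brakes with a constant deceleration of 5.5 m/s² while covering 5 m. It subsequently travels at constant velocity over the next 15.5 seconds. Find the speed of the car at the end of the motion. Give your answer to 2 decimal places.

Phase 1 (decelerating): v₀ = 13.0 m/s, a = -5.5 m/s².
v² = v₀² + 2aΔx = 13.0² + 2·-5.5·5 = 114 → v = 10.7 m/s
t = (v − v₀)/a = (10.7 − 13.0)/-5.5 = 0.422 s

Phase 2 (constant speed): v₀ = 10.7 m/s, a = 0 m/s².
v = v₀ + at = 10.7 + (0)(15.5) = 10.7 m/s
Δx = v₀t + ½at² = 10.7·15.5 + 0.5·0·15.5² = 165 m
Final speed = 10.7 m/s

10.68 m/s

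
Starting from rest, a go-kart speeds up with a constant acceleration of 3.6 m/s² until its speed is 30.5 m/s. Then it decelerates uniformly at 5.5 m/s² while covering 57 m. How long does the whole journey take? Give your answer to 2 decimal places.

10.85 s

Phase 1 (accelerating): v₀ = 0 m/s, a = 3.6 m/s².
v = v₀ + at → t = (30.5 − 0) / 3.6 = 8.47 s
v² = v₀² + 2aΔx → Δx = (30.5² − 0²)/(2·3.6) = 129 m

Phase 2 (decelerating): v₀ = 30.5 m/s, a = -5.5 m/s².
v² = v₀² + 2aΔx = 30.5² + 2·-5.5·57 = 303 → v = 17.4 m/s
t = (v − v₀)/a = (17.4 − 30.5)/-5.5 = 2.38 s
Total time = 8.47 + 2.38 = 10.9 s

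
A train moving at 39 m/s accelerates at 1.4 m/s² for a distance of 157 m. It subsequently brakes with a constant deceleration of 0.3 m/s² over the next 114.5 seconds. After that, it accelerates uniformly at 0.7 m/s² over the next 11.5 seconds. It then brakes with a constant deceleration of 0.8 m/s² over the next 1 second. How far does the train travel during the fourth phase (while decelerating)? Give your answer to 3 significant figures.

17.6 m

Phase 1 (accelerating): v₀ = 39.0 m/s, a = 1.4 m/s².
v² = v₀² + 2aΔx = 39.0² + 2·1.4·157 = 1960 → v = 44.3 m/s
t = (v − v₀)/a = (44.3 − 39.0)/1.4 = 3.77 s

Phase 2 (decelerating): v₀ = 44.3 m/s, a = -0.3 m/s².
v = v₀ + at = 44.3 + (-0.3)(114.5) = 9.93 m/s
Δx = v₀t + ½at² = 44.3·114.5 + 0.5·-0.3·114.5² = 3100 m

Phase 3 (accelerating): v₀ = 9.93 m/s, a = 0.7 m/s².
v = v₀ + at = 9.93 + (0.7)(11.5) = 18.0 m/s
Δx = v₀t + ½at² = 9.93·11.5 + 0.5·0.7·11.5² = 160 m

Phase 4 (decelerating): v₀ = 18.0 m/s, a = -0.8 m/s².
v = v₀ + at = 18.0 + (-0.8)(1) = 17.2 m/s
Δx = v₀t + ½at² = 18.0·1 + 0.5·-0.8·1² = 17.6 m
Distance in phase 4 = 17.6 m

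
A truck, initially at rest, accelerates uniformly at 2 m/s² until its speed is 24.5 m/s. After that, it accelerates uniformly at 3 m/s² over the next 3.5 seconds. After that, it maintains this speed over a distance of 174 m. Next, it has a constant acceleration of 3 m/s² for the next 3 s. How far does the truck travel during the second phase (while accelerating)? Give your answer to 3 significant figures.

Phase 1 (accelerating): v₀ = 0 m/s, a = 2 m/s².
v = v₀ + at → t = (24.5 − 0) / 2 = 12.2 s
v² = v₀² + 2aΔx → Δx = (24.5² − 0²)/(2·2) = 150 m

Phase 2 (accelerating): v₀ = 24.5 m/s, a = 3 m/s².
v = v₀ + at = 24.5 + (3)(3.5) = 35.0 m/s
Δx = v₀t + ½at² = 24.5·3.5 + 0.5·3·3.5² = 104 m
Distance in phase 2 = 104 m

104 m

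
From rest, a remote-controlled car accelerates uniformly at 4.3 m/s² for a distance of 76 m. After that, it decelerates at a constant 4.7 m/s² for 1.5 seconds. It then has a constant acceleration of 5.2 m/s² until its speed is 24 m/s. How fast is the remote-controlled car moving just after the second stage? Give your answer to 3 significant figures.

Phase 1 (accelerating): v₀ = 0 m/s, a = 4.3 m/s².
v² = v₀² + 2aΔx = 0² + 2·4.3·76 = 654 → v = 25.6 m/s
t = (v − v₀)/a = (25.6 − 0)/4.3 = 5.95 s

Phase 2 (decelerating): v₀ = 25.6 m/s, a = -4.7 m/s².
v = v₀ + at = 25.6 + (-4.7)(1.5) = 18.5 m/s
Δx = v₀t + ½at² = 25.6·1.5 + 0.5·-4.7·1.5² = 33.1 m
Speed at end of phase 2 = 18.5 m/s

18.5 m/s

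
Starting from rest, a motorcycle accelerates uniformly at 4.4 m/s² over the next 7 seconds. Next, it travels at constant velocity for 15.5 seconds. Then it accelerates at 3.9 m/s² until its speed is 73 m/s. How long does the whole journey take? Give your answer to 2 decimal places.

Phase 1 (accelerating): v₀ = 0 m/s, a = 4.4 m/s².
v = v₀ + at = 0 + (4.4)(7) = 30.8 m/s
Δx = v₀t + ½at² = 0·7 + 0.5·4.4·7² = 108 m

Phase 2 (constant speed): v₀ = 30.8 m/s, a = 0 m/s².
v = v₀ + at = 30.8 + (0)(15.5) = 30.8 m/s
Δx = v₀t + ½at² = 30.8·15.5 + 0.5·0·15.5² = 477 m

Phase 3 (accelerating): v₀ = 30.8 m/s, a = 3.9 m/s².
v = v₀ + at → t = (73 − 30.8) / 3.9 = 10.8 s
v² = v₀² + 2aΔx → Δx = (73² − 30.8²)/(2·3.9) = 562 m
Total time = 7.00 + 15.5 + 10.8 = 33.3 s

33.32 s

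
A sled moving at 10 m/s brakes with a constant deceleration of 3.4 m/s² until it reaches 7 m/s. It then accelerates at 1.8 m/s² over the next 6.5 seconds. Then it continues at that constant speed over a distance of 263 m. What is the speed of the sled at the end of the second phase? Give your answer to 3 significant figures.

Phase 1 (decelerating): v₀ = 10.0 m/s, a = -3.4 m/s².
v = v₀ + at → t = (7 − 10.0) / -3.4 = 0.882 s
v² = v₀² + 2aΔx → Δx = (7² − 10.0²)/(2·-3.4) = 7.50 m

Phase 2 (accelerating): v₀ = 7.00 m/s, a = 1.8 m/s².
v = v₀ + at = 7.00 + (1.8)(6.5) = 18.7 m/s
Δx = v₀t + ½at² = 7.00·6.5 + 0.5·1.8·6.5² = 83.5 m
Speed at end of phase 2 = 18.7 m/s

18.7 m/s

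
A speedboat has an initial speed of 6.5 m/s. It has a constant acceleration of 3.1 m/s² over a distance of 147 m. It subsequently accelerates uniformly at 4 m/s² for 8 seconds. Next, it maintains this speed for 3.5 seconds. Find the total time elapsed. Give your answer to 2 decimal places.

19.36 s

Phase 1 (accelerating): v₀ = 6.50 m/s, a = 3.1 m/s².
v² = v₀² + 2aΔx = 6.50² + 2·3.1·147 = 954 → v = 30.9 m/s
t = (v − v₀)/a = (30.9 − 6.50)/3.1 = 7.86 s

Phase 2 (accelerating): v₀ = 30.9 m/s, a = 4 m/s².
v = v₀ + at = 30.9 + (4)(8) = 62.9 m/s
Δx = v₀t + ½at² = 30.9·8 + 0.5·4·8² = 375 m

Phase 3 (constant speed): v₀ = 62.9 m/s, a = 0 m/s².
v = v₀ + at = 62.9 + (0)(3.5) = 62.9 m/s
Δx = v₀t + ½at² = 62.9·3.5 + 0.5·0·3.5² = 220 m
Total time = 7.86 + 8.00 + 3.50 = 19.4 s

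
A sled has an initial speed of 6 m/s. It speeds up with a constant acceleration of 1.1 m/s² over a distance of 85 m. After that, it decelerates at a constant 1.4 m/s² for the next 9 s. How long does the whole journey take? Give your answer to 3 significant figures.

Phase 1 (accelerating): v₀ = 6.00 m/s, a = 1.1 m/s².
v² = v₀² + 2aΔx = 6.00² + 2·1.1·85 = 223 → v = 14.9 m/s
t = (v − v₀)/a = (14.9 − 6.00)/1.1 = 8.12 s

Phase 2 (decelerating): v₀ = 14.9 m/s, a = -1.4 m/s².
v = v₀ + at = 14.9 + (-1.4)(9) = 2.33 m/s
Δx = v₀t + ½at² = 14.9·9 + 0.5·-1.4·9² = 77.7 m
Total time = 8.12 + 9.00 = 17.1 s

17.1 s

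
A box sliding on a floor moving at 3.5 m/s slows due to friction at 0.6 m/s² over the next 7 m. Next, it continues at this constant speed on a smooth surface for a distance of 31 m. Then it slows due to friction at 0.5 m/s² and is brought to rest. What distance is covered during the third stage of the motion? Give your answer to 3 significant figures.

3.85 m

Phase 1 (decelerating): v₀ = 3.50 m/s, a = -0.6 m/s².
v² = v₀² + 2aΔx = 3.50² + 2·-0.6·7 = 3.85 → v = 1.96 m/s
t = (v − v₀)/a = (1.96 − 3.50)/-0.6 = 2.56 s

Phase 2 (constant speed): v₀ = 1.96 m/s, a = 0 m/s².
Constant speed: t = d/v = 31/1.96 = 15.8 s

Phase 3 (decelerating): v₀ = 1.96 m/s, a = -0.5 m/s².
v = v₀ + at → t = (0 − 1.96) / -0.5 = 3.92 s
v² = v₀² + 2aΔx → Δx = (0² − 1.96²)/(2·-0.5) = 3.85 m
Distance in phase 3 = 3.85 m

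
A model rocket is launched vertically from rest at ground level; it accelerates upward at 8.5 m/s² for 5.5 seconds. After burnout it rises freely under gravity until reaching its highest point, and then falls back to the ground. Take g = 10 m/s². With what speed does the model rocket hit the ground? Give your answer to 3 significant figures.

Phase 1 (powered ascent): v₀ = 0 m/s, a = 8.5 m/s².
v = v₀ + at = 0 + (8.5)(5.5) = 46.8 m/s
Δx = v₀t + ½at² = 0·5.5 + 0.5·8.5·5.5² = 129 m

Phase 2 (coasting upward): v₀ = 46.8 m/s, a = -10 m/s².
v = v₀ + at → t = (0 − 46.8) / -10 = 4.67 s
v² = v₀² + 2aΔx → Δx = (0² − 46.8²)/(2·-10) = 109 m

Phase 3 (free fall): v₀ = 0 m/s, a = -10 m/s².
Falls 238 m from rest: t = √(2·238/10) = 6.90 s; v = g·t = 69.0 m/s.
Impact speed = 69.0 m/s

69.0 m/s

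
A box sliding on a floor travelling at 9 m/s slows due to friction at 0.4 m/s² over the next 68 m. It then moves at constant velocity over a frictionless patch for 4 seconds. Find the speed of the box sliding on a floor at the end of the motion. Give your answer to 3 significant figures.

5.16 m/s

Phase 1 (decelerating): v₀ = 9.00 m/s, a = -0.4 m/s².
v² = v₀² + 2aΔx = 9.00² + 2·-0.4·68 = 26.6 → v = 5.16 m/s
t = (v − v₀)/a = (5.16 − 9.00)/-0.4 = 9.61 s

Phase 2 (constant speed): v₀ = 5.16 m/s, a = 0 m/s².
v = v₀ + at = 5.16 + (0)(4) = 5.16 m/s
Δx = v₀t + ½at² = 5.16·4 + 0.5·0·4² = 20.6 m
Final speed = 5.16 m/s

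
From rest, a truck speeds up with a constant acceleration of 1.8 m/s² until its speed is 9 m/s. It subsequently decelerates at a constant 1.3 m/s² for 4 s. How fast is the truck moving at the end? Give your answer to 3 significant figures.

3.80 m/s

Phase 1 (accelerating): v₀ = 0 m/s, a = 1.8 m/s².
v = v₀ + at → t = (9 − 0) / 1.8 = 5.00 s
v² = v₀² + 2aΔx → Δx = (9² − 0²)/(2·1.8) = 22.5 m

Phase 2 (decelerating): v₀ = 9.00 m/s, a = -1.3 m/s².
v = v₀ + at = 9.00 + (-1.3)(4) = 3.80 m/s
Δx = v₀t + ½at² = 9.00·4 + 0.5·-1.3·4² = 25.6 m
Final speed = 3.80 m/s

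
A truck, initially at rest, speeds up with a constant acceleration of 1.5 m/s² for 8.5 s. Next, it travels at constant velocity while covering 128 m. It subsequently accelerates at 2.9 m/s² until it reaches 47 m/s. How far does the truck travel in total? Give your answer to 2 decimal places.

535.02 m

Phase 1 (accelerating): v₀ = 0 m/s, a = 1.5 m/s².
v = v₀ + at = 0 + (1.5)(8.5) = 12.8 m/s
Δx = v₀t + ½at² = 0·8.5 + 0.5·1.5·8.5² = 54.2 m

Phase 2 (constant speed): v₀ = 12.8 m/s, a = 0 m/s².
Constant speed: t = d/v = 128/12.8 = 10.0 s

Phase 3 (accelerating): v₀ = 12.8 m/s, a = 2.9 m/s².
v = v₀ + at → t = (47 − 12.8) / 2.9 = 11.8 s
v² = v₀² + 2aΔx → Δx = (47² − 12.8²)/(2·2.9) = 353 m
Total distance = 54.2 + 128 + 353 = 535 m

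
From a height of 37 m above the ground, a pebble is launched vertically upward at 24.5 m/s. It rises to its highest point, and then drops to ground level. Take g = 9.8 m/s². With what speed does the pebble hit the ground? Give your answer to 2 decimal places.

36.41 m/s

Phase 1 (rising): v₀ = 24.5 m/s, a = -9.8 m/s².
v = v₀ + at → t = (0 − 24.5) / -9.8 = 2.50 s
v² = v₀² + 2aΔx → Δx = (0² − 24.5²)/(2·-9.8) = 30.6 m

Phase 2 (falling): v₀ = 0 m/s, a = -9.8 m/s².
Falls 67.6 m from rest: t = √(2·67.6/9.8) = 3.71 s; v = g·t = 36.4 m/s.
Final speed = 36.4 m/s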